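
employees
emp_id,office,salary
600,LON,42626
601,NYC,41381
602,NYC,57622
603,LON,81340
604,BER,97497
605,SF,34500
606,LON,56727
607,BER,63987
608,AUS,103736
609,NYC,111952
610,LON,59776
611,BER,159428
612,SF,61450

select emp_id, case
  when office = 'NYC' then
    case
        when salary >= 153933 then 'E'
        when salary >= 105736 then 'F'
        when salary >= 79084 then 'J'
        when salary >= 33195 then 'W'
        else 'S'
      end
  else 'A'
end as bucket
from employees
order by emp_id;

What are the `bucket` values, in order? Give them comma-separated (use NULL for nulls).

A, W, W, A, A, A, A, A, A, F, A, A, A

emp_id=600: office='LON' → outer ELSE → A
emp_id=601: office='NYC' → inner[salary >= 33195] → W
emp_id=602: office='NYC' → inner[salary >= 33195] → W
emp_id=603: office='LON' → outer ELSE → A
emp_id=604: office='BER' → outer ELSE → A
emp_id=605: office='SF' → outer ELSE → A
emp_id=606: office='LON' → outer ELSE → A
emp_id=607: office='BER' → outer ELSE → A
emp_id=608: office='AUS' → outer ELSE → A
emp_id=609: office='NYC' → inner[salary >= 105736] → F
emp_id=610: office='LON' → outer ELSE → A
emp_id=611: office='BER' → outer ELSE → A
emp_id=612: office='SF' → outer ELSE → A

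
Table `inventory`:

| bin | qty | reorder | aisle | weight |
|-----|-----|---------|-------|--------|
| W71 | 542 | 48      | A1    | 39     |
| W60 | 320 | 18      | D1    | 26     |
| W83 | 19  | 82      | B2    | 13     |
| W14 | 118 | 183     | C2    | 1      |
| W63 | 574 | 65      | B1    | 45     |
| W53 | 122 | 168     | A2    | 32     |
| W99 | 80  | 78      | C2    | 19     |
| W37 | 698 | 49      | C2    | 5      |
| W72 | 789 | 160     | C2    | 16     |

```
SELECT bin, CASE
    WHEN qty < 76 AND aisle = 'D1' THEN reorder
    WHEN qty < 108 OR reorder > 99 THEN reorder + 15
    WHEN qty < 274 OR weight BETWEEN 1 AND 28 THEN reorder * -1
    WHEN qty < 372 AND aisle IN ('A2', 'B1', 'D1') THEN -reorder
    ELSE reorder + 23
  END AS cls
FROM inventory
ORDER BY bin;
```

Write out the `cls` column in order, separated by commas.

198, -49, 183, -18, 88, 71, 175, 97, 93

bin=W14: qty < 108 OR reorder > 99 → 198
bin=W37: qty < 274 OR weight BETWEEN 1 AND 28 → -49
bin=W53: qty < 108 OR reorder > 99 → 183
bin=W60: qty < 274 OR weight BETWEEN 1 AND 28 → -18
bin=W63: ELSE → 88
bin=W71: ELSE → 71
bin=W72: qty < 108 OR reorder > 99 → 175
bin=W83: qty < 108 OR reorder > 99 → 97
bin=W99: qty < 108 OR reorder > 99 → 93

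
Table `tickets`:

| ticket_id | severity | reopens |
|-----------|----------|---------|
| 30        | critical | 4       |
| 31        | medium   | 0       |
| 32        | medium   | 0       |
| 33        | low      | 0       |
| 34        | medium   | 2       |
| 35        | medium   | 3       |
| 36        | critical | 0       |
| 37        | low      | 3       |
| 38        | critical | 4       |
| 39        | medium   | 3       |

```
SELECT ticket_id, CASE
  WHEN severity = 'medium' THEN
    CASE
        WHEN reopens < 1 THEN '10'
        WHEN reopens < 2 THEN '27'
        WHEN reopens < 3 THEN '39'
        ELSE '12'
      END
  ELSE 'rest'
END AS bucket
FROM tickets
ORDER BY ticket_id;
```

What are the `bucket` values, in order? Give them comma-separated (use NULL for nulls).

ticket_id=30: severity='critical' → outer ELSE → rest
ticket_id=31: severity='medium' → inner[reopens < 1] → 10
ticket_id=32: severity='medium' → inner[reopens < 1] → 10
ticket_id=33: severity='low' → outer ELSE → rest
ticket_id=34: severity='medium' → inner[reopens < 3] → 39
ticket_id=35: severity='medium' → inner[ELSE] → 12
ticket_id=36: severity='critical' → outer ELSE → rest
ticket_id=37: severity='low' → outer ELSE → rest
ticket_id=38: severity='critical' → outer ELSE → rest
ticket_id=39: severity='medium' → inner[ELSE] → 12

rest, 10, 10, rest, 39, 12, rest, rest, rest, 12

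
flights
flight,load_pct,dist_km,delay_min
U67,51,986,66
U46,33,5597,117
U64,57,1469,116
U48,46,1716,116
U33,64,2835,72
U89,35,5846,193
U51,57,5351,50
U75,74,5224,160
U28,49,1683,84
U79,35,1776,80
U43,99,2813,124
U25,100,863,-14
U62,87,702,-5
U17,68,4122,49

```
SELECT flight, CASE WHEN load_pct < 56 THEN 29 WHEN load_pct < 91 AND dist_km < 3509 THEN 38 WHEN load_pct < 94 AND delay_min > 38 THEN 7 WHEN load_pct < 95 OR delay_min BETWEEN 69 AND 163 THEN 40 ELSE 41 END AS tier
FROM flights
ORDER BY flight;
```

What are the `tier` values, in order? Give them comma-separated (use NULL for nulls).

7, 41, 29, 38, 40, 29, 29, 7, 38, 38, 29, 7, 29, 29

flight=U17: load_pct < 94 AND delay_min > 38 → 7
flight=U25: ELSE → 41
flight=U28: load_pct < 56 → 29
flight=U33: load_pct < 91 AND dist_km < 3509 → 38
flight=U43: load_pct < 95 OR delay_min BETWEEN 69 AND 163 → 40
flight=U46: load_pct < 56 → 29
flight=U48: load_pct < 56 → 29
flight=U51: load_pct < 94 AND delay_min > 38 → 7
flight=U62: load_pct < 91 AND dist_km < 3509 → 38
flight=U64: load_pct < 91 AND dist_km < 3509 → 38
flight=U67: load_pct < 56 → 29
flight=U75: load_pct < 94 AND delay_min > 38 → 7
flight=U79: load_pct < 56 → 29
flight=U89: load_pct < 56 → 29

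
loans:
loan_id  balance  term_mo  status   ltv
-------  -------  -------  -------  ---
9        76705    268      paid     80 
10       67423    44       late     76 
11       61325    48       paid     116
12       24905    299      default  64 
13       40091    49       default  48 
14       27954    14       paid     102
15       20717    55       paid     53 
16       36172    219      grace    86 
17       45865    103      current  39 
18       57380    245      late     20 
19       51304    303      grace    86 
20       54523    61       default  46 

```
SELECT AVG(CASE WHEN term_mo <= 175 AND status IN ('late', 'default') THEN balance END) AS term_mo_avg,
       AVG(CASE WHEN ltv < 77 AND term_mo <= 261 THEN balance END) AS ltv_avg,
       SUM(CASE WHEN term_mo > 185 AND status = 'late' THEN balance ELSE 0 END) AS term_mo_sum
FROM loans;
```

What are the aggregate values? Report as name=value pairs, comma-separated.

term_mo_avg=54012.3333333333, ltv_avg=47666.5, term_mo_sum=57380

[term_mo_avg: term_mo <= 175 AND status IN ('late', 'default')]
loan_id=9: ✗
loan_id=10: ✓ → 67423
loan_id=11: ✗
loan_id=12: ✗
loan_id=13: ✓ → 40091
loan_id=14: ✗
loan_id=15: ✗
loan_id=16: ✗
loan_id=17: ✗
loan_id=18: ✗
loan_id=19: ✗
loan_id=20: ✓ → 54523
term_mo_avg = (67423 + 40091 + 54523) / 3 = 54012.3333333333
—
[ltv_avg: ltv < 77 AND term_mo <= 261]
loan_id=9: ✗
loan_id=10: ✓ → 67423
loan_id=11: ✗
loan_id=12: ✗
loan_id=13: ✓ → 40091
loan_id=14: ✗
loan_id=15: ✓ → 20717
loan_id=16: ✗
loan_id=17: ✓ → 45865
loan_id=18: ✓ → 57380
loan_id=19: ✗
loan_id=20: ✓ → 54523
ltv_avg = (67423 + 40091 + 20717 + 45865 + 57380 + 54523) / 6 = 47666.5
—
[term_mo_sum: term_mo > 185 AND status = 'late']
loan_id=9: ✗
loan_id=10: ✗
loan_id=11: ✗
loan_id=12: ✗
loan_id=13: ✗
loan_id=14: ✗
loan_id=15: ✗
loan_id=16: ✗
loan_id=17: ✗
loan_id=18: ✓ → 57380
loan_id=19: ✗
loan_id=20: ✗
term_mo_sum = 57380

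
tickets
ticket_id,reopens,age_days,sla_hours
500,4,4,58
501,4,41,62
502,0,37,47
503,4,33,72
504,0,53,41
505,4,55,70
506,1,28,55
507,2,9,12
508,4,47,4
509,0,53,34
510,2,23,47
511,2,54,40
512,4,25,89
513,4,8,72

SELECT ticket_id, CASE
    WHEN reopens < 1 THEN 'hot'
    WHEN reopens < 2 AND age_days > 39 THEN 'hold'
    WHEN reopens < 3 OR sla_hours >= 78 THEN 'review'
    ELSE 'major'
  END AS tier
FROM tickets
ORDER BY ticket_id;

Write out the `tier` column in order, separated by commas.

major, major, hot, major, hot, major, review, review, major, hot, review, review, review, major

ticket_id=500: ELSE → major
ticket_id=501: ELSE → major
ticket_id=502: reopens < 1 → hot
ticket_id=503: ELSE → major
ticket_id=504: reopens < 1 → hot
ticket_id=505: ELSE → major
ticket_id=506: reopens < 3 OR sla_hours >= 78 → review
ticket_id=507: reopens < 3 OR sla_hours >= 78 → review
ticket_id=508: ELSE → major
ticket_id=509: reopens < 1 → hot
ticket_id=510: reopens < 3 OR sla_hours >= 78 → review
ticket_id=511: reopens < 3 OR sla_hours >= 78 → review
ticket_id=512: reopens < 3 OR sla_hours >= 78 → review
ticket_id=513: ELSE → major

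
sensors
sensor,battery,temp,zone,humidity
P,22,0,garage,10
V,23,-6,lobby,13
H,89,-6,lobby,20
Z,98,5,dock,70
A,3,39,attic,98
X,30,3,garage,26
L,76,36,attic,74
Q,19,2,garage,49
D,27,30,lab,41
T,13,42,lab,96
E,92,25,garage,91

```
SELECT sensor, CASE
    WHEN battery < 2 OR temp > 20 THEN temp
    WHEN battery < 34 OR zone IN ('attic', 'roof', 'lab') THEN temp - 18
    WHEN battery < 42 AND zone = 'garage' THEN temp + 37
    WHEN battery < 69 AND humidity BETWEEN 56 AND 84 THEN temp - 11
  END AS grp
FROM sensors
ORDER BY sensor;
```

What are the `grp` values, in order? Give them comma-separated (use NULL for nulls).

39, 30, 25, NULL, 36, -18, -16, 42, -24, -15, NULL

sensor=A: battery < 2 OR temp > 20 → 39
sensor=D: battery < 2 OR temp > 20 → 30
sensor=E: battery < 2 OR temp > 20 → 25
sensor=H: (no match → NULL) → NULL
sensor=L: battery < 2 OR temp > 20 → 36
sensor=P: battery < 34 OR zone IN ('attic', 'roof', 'lab') → -18
sensor=Q: battery < 34 OR zone IN ('attic', 'roof', 'lab') → -16
sensor=T: battery < 2 OR temp > 20 → 42
sensor=V: battery < 34 OR zone IN ('attic', 'roof', 'lab') → -24
sensor=X: battery < 34 OR zone IN ('attic', 'roof', 'lab') → -15
sensor=Z: (no match → NULL) → NULL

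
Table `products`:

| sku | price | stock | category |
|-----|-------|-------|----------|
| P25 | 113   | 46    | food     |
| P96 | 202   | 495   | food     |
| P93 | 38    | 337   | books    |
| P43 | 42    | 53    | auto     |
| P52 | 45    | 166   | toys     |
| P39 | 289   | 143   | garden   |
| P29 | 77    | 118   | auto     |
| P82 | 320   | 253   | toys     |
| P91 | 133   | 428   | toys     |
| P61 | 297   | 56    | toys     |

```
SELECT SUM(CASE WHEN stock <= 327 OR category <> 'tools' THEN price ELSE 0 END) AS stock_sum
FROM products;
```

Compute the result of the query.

sku=P25: ✓ → 113
sku=P96: ✓ → 202
sku=P93: ✓ → 38
sku=P43: ✓ → 42
sku=P52: ✓ → 45
sku=P39: ✓ → 289
sku=P29: ✓ → 77
sku=P82: ✓ → 320
sku=P91: ✓ → 133
sku=P61: ✓ → 297
stock_sum = 113 + 202 + 38 + 42 + 45 + 289 + 77 + 320 + 133 + 297 = 1556

1556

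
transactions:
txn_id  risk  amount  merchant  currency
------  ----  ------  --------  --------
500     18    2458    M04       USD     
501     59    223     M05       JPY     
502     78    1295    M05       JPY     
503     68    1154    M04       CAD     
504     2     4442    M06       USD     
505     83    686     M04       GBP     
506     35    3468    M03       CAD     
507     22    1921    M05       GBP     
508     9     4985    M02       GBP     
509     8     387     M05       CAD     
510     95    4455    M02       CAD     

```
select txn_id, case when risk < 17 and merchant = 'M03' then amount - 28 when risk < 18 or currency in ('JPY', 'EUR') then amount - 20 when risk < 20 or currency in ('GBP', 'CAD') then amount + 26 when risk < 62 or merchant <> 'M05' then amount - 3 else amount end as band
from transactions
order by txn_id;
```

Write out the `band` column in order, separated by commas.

2484, 203, 1275, 1180, 4422, 712, 3494, 1947, 4965, 367, 4481

txn_id=500: risk < 20 or currency in ('GBP', 'CAD') → 2484
txn_id=501: risk < 18 or currency in ('JPY', 'EUR') → 203
txn_id=502: risk < 18 or currency in ('JPY', 'EUR') → 1275
txn_id=503: risk < 20 or currency in ('GBP', 'CAD') → 1180
txn_id=504: risk < 18 or currency in ('JPY', 'EUR') → 4422
txn_id=505: risk < 20 or currency in ('GBP', 'CAD') → 712
txn_id=506: risk < 20 or currency in ('GBP', 'CAD') → 3494
txn_id=507: risk < 20 or currency in ('GBP', 'CAD') → 1947
txn_id=508: risk < 18 or currency in ('JPY', 'EUR') → 4965
txn_id=509: risk < 18 or currency in ('JPY', 'EUR') → 367
txn_id=510: risk < 20 or currency in ('GBP', 'CAD') → 4481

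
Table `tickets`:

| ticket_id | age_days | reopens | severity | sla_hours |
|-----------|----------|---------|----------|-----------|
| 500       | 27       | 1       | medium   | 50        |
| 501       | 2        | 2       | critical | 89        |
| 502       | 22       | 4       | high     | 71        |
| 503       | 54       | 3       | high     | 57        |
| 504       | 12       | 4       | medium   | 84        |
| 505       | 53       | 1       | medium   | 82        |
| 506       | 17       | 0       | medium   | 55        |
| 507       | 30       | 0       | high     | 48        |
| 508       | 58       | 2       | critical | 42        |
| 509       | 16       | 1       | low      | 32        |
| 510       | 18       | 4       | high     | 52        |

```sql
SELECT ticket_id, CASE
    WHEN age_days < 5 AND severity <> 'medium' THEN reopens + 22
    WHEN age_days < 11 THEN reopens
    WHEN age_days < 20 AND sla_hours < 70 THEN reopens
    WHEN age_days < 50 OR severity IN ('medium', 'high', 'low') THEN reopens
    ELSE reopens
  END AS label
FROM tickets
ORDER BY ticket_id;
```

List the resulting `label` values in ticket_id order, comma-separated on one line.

1, 24, 4, 3, 4, 1, 0, 0, 2, 1, 4

ticket_id=500: age_days < 50 OR severity IN ('medium', 'high', 'low') → 1
ticket_id=501: age_days < 5 AND severity <> 'medium' → 24
ticket_id=502: age_days < 50 OR severity IN ('medium', 'high', 'low') → 4
ticket_id=503: age_days < 50 OR severity IN ('medium', 'high', 'low') → 3
ticket_id=504: age_days < 50 OR severity IN ('medium', 'high', 'low') → 4
ticket_id=505: age_days < 50 OR severity IN ('medium', 'high', 'low') → 1
ticket_id=506: age_days < 20 AND sla_hours < 70 → 0
ticket_id=507: age_days < 50 OR severity IN ('medium', 'high', 'low') → 0
ticket_id=508: ELSE → 2
ticket_id=509: age_days < 20 AND sla_hours < 70 → 1
ticket_id=510: age_days < 20 AND sla_hours < 70 → 4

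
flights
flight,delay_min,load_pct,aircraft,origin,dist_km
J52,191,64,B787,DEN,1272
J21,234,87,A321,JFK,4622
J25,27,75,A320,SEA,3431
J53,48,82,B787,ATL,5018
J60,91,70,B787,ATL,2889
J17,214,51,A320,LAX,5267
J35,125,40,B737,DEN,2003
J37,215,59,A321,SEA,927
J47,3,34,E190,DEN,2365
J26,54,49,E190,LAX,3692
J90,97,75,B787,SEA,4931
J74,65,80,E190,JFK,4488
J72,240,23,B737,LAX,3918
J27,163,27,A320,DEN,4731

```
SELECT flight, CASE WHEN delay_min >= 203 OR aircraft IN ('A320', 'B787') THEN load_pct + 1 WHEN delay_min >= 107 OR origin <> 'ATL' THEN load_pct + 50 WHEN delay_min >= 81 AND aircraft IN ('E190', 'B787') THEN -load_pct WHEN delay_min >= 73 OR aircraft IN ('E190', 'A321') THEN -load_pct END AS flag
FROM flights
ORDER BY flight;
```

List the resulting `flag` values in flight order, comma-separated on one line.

flight=J17: delay_min >= 203 OR aircraft IN ('A320', 'B787') → 52
flight=J21: delay_min >= 203 OR aircraft IN ('A320', 'B787') → 88
flight=J25: delay_min >= 203 OR aircraft IN ('A320', 'B787') → 76
flight=J26: delay_min >= 107 OR origin <> 'ATL' → 99
flight=J27: delay_min >= 203 OR aircraft IN ('A320', 'B787') → 28
flight=J35: delay_min >= 107 OR origin <> 'ATL' → 90
flight=J37: delay_min >= 203 OR aircraft IN ('A320', 'B787') → 60
flight=J47: delay_min >= 107 OR origin <> 'ATL' → 84
flight=J52: delay_min >= 203 OR aircraft IN ('A320', 'B787') → 65
flight=J53: delay_min >= 203 OR aircraft IN ('A320', 'B787') → 83
flight=J60: delay_min >= 203 OR aircraft IN ('A320', 'B787') → 71
flight=J72: delay_min >= 203 OR aircraft IN ('A320', 'B787') → 24
flight=J74: delay_min >= 107 OR origin <> 'ATL' → 130
flight=J90: delay_min >= 203 OR aircraft IN ('A320', 'B787') → 76

52, 88, 76, 99, 28, 90, 60, 84, 65, 83, 71, 24, 130, 76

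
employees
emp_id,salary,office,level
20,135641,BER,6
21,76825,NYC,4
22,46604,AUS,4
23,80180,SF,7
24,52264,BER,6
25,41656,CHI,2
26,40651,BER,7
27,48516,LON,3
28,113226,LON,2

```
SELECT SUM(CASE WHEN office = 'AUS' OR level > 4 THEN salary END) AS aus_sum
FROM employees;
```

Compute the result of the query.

emp_id=20: ✓ → 135641
emp_id=21: ✗
emp_id=22: ✓ → 46604
emp_id=23: ✓ → 80180
emp_id=24: ✓ → 52264
emp_id=25: ✗
emp_id=26: ✓ → 40651
emp_id=27: ✗
emp_id=28: ✗
aus_sum = 135641 + 46604 + 80180 + 52264 + 40651 = 355340

355340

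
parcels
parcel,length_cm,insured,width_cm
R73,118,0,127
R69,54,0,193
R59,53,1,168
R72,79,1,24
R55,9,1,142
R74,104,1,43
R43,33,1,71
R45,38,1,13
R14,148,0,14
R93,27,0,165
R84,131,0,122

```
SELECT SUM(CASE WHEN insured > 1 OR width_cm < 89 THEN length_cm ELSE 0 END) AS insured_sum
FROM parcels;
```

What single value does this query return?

parcel=R73: ✗
parcel=R69: ✗
parcel=R59: ✗
parcel=R72: ✓ → 79
parcel=R55: ✗
parcel=R74: ✓ → 104
parcel=R43: ✓ → 33
parcel=R45: ✓ → 38
parcel=R14: ✓ → 148
parcel=R93: ✗
parcel=R84: ✗
insured_sum = 79 + 104 + 33 + 38 + 148 = 402

402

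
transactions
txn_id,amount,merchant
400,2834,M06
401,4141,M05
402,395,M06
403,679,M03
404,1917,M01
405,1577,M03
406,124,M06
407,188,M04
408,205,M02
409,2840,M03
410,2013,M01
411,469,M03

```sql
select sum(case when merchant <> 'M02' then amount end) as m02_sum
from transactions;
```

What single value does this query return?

txn_id=400: ✓ → 2834
txn_id=401: ✓ → 4141
txn_id=402: ✓ → 395
txn_id=403: ✓ → 679
txn_id=404: ✓ → 1917
txn_id=405: ✓ → 1577
txn_id=406: ✓ → 124
txn_id=407: ✓ → 188
txn_id=408: ✗
txn_id=409: ✓ → 2840
txn_id=410: ✓ → 2013
txn_id=411: ✓ → 469
m02_sum = 2834 + 4141 + 395 + 679 + 1917 + 1577 + 124 + 188 + 2840 + 2013 + 469 = 17177

17177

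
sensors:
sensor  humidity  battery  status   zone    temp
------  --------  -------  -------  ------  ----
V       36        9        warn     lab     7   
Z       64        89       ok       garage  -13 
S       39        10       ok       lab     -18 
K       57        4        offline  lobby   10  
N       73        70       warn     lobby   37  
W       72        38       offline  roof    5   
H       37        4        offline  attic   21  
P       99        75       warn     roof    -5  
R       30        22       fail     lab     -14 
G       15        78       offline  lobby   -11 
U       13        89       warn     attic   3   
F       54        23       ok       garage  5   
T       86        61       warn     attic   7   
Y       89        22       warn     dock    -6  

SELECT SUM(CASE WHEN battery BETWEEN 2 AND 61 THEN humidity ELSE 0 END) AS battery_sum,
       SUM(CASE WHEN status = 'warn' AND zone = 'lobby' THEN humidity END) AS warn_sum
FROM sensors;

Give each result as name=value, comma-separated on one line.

battery_sum=500, warn_sum=73

[battery_sum: battery BETWEEN 2 AND 61]
sensor=V: ✓ → 36
sensor=Z: ✗
sensor=S: ✓ → 39
sensor=K: ✓ → 57
sensor=N: ✗
sensor=W: ✓ → 72
sensor=H: ✓ → 37
sensor=P: ✗
sensor=R: ✓ → 30
sensor=G: ✗
sensor=U: ✗
sensor=F: ✓ → 54
sensor=T: ✓ → 86
sensor=Y: ✓ → 89
battery_sum = 36 + 39 + 57 + 72 + 37 + 30 + 54 + 86 + 89 = 500
—
[warn_sum: status = 'warn' AND zone = 'lobby']
sensor=V: ✗
sensor=Z: ✗
sensor=S: ✗
sensor=K: ✗
sensor=N: ✓ → 73
sensor=W: ✗
sensor=H: ✗
sensor=P: ✗
sensor=R: ✗
sensor=G: ✗
sensor=U: ✗
sensor=F: ✗
sensor=T: ✗
sensor=Y: ✗
warn_sum = 73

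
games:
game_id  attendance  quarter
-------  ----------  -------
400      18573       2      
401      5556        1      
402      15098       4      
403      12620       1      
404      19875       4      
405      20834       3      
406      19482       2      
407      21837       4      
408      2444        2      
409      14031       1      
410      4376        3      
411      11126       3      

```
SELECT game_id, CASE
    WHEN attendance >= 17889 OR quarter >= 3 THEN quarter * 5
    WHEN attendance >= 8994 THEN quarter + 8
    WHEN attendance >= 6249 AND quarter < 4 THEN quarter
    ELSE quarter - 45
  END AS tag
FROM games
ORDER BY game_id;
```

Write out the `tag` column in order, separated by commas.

game_id=400: attendance >= 17889 OR quarter >= 3 → 10
game_id=401: ELSE → -44
game_id=402: attendance >= 17889 OR quarter >= 3 → 20
game_id=403: attendance >= 8994 → 9
game_id=404: attendance >= 17889 OR quarter >= 3 → 20
game_id=405: attendance >= 17889 OR quarter >= 3 → 15
game_id=406: attendance >= 17889 OR quarter >= 3 → 10
game_id=407: attendance >= 17889 OR quarter >= 3 → 20
game_id=408: ELSE → -43
game_id=409: attendance >= 8994 → 9
game_id=410: attendance >= 17889 OR quarter >= 3 → 15
game_id=411: attendance >= 17889 OR quarter >= 3 → 15

10, -44, 20, 9, 20, 15, 10, 20, -43, 9, 15, 15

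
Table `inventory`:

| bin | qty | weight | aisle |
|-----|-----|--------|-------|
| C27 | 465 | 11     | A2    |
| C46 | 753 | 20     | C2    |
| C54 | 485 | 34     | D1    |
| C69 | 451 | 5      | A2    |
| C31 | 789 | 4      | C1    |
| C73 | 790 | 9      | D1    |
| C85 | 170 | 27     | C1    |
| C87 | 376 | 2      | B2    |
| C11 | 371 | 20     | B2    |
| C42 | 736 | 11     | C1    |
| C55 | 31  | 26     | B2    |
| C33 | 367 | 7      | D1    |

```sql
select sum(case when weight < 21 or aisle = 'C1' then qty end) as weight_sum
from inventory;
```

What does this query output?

bin=C27: ✓ → 465
bin=C46: ✓ → 753
bin=C54: ✗
bin=C69: ✓ → 451
bin=C31: ✓ → 789
bin=C73: ✓ → 790
bin=C85: ✓ → 170
bin=C87: ✓ → 376
bin=C11: ✓ → 371
bin=C42: ✓ → 736
bin=C55: ✗
bin=C33: ✓ → 367
weight_sum = 465 + 753 + 451 + 789 + 790 + 170 + 376 + 371 + 736 + 367 = 5268

5268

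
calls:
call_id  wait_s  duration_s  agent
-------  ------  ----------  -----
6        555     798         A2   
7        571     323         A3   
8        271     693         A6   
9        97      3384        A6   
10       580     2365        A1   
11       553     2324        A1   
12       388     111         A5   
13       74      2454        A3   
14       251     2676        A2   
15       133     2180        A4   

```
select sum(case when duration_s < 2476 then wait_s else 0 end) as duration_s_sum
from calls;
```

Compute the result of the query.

call_id=6: ✓ → 555
call_id=7: ✓ → 571
call_id=8: ✓ → 271
call_id=9: ✗
call_id=10: ✓ → 580
call_id=11: ✓ → 553
call_id=12: ✓ → 388
call_id=13: ✓ → 74
call_id=14: ✗
call_id=15: ✓ → 133
duration_s_sum = 555 + 571 + 271 + 580 + 553 + 388 + 74 + 133 = 3125

3125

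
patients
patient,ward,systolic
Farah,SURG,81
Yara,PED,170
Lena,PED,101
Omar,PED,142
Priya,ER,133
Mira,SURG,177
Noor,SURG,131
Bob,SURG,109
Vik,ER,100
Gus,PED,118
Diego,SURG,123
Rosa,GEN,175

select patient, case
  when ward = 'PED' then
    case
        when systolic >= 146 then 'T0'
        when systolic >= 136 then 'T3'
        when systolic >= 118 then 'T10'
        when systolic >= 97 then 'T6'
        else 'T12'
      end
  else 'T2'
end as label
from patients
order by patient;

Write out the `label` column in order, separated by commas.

T2, T2, T2, T10, T6, T2, T2, T3, T2, T2, T2, T0

patient=Bob: ward='SURG' → outer ELSE → T2
patient=Diego: ward='SURG' → outer ELSE → T2
patient=Farah: ward='SURG' → outer ELSE → T2
patient=Gus: ward='PED' → inner[systolic >= 118] → T10
patient=Lena: ward='PED' → inner[systolic >= 97] → T6
patient=Mira: ward='SURG' → outer ELSE → T2
patient=Noor: ward='SURG' → outer ELSE → T2
patient=Omar: ward='PED' → inner[systolic >= 136] → T3
patient=Priya: ward='ER' → outer ELSE → T2
patient=Rosa: ward='GEN' → outer ELSE → T2
patient=Vik: ward='ER' → outer ELSE → T2
patient=Yara: ward='PED' → inner[systolic >= 146] → T0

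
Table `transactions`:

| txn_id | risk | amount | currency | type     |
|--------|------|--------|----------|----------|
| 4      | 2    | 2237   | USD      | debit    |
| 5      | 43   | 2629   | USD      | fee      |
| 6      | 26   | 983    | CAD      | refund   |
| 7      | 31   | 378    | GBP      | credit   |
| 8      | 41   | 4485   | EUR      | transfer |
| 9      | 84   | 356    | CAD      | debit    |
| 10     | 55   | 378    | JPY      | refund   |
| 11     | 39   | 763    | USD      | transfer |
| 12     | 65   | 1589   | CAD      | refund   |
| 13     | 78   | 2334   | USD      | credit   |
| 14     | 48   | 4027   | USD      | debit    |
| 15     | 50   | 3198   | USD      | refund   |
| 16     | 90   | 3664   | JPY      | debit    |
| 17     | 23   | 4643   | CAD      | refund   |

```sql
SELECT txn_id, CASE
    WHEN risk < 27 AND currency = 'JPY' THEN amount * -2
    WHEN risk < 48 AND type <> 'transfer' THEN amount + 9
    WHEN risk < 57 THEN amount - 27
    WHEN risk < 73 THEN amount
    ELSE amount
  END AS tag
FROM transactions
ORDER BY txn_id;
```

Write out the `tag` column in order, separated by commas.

2246, 2638, 992, 387, 4458, 356, 351, 736, 1589, 2334, 4000, 3171, 3664, 4652

txn_id=4: risk < 48 AND type <> 'transfer' → 2246
txn_id=5: risk < 48 AND type <> 'transfer' → 2638
txn_id=6: risk < 48 AND type <> 'transfer' → 992
txn_id=7: risk < 48 AND type <> 'transfer' → 387
txn_id=8: risk < 57 → 4458
txn_id=9: ELSE → 356
txn_id=10: risk < 57 → 351
txn_id=11: risk < 57 → 736
txn_id=12: risk < 73 → 1589
txn_id=13: ELSE → 2334
txn_id=14: risk < 57 → 4000
txn_id=15: risk < 57 → 3171
txn_id=16: ELSE → 3664
txn_id=17: risk < 48 AND type <> 'transfer' → 4652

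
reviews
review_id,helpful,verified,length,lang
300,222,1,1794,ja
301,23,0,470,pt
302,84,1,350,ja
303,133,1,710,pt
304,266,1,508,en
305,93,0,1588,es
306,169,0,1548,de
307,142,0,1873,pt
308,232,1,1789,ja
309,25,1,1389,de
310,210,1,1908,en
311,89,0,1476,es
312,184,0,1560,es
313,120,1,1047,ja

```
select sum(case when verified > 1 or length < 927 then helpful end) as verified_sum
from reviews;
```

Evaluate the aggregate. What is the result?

review_id=300: ✗
review_id=301: ✓ → 23
review_id=302: ✓ → 84
review_id=303: ✓ → 133
review_id=304: ✓ → 266
review_id=305: ✗
review_id=306: ✗
review_id=307: ✗
review_id=308: ✗
review_id=309: ✗
review_id=310: ✗
review_id=311: ✗
review_id=312: ✗
review_id=313: ✗
verified_sum = 23 + 84 + 133 + 266 = 506

506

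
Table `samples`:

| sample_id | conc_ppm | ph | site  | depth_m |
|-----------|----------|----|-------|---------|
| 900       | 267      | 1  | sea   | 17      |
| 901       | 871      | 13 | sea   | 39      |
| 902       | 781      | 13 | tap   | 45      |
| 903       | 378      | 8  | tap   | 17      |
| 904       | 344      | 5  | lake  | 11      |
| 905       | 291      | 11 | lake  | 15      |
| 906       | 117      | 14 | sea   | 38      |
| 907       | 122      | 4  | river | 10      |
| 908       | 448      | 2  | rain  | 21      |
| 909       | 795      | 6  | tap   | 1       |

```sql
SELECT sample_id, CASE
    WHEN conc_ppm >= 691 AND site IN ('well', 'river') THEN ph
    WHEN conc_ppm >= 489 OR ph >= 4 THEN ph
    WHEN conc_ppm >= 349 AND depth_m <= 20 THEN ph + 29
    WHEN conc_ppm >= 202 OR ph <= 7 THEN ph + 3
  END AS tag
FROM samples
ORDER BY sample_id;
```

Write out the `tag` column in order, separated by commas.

sample_id=900: conc_ppm >= 202 OR ph <= 7 → 4
sample_id=901: conc_ppm >= 489 OR ph >= 4 → 13
sample_id=902: conc_ppm >= 489 OR ph >= 4 → 13
sample_id=903: conc_ppm >= 489 OR ph >= 4 → 8
sample_id=904: conc_ppm >= 489 OR ph >= 4 → 5
sample_id=905: conc_ppm >= 489 OR ph >= 4 → 11
sample_id=906: conc_ppm >= 489 OR ph >= 4 → 14
sample_id=907: conc_ppm >= 489 OR ph >= 4 → 4
sample_id=908: conc_ppm >= 202 OR ph <= 7 → 5
sample_id=909: conc_ppm >= 489 OR ph >= 4 → 6

4, 13, 13, 8, 5, 11, 14, 4, 5, 6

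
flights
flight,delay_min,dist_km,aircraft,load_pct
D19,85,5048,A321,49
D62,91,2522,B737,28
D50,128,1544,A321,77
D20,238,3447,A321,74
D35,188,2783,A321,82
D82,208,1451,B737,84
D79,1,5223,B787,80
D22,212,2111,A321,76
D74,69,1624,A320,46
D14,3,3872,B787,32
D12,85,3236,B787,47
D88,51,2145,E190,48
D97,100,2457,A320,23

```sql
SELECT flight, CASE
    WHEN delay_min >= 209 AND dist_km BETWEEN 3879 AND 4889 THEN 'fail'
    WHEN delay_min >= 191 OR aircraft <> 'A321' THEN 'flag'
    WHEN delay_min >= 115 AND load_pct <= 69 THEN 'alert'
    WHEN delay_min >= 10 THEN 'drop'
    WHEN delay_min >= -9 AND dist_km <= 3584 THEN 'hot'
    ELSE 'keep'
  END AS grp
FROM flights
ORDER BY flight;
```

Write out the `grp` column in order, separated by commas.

flight=D12: delay_min >= 191 OR aircraft <> 'A321' → flag
flight=D14: delay_min >= 191 OR aircraft <> 'A321' → flag
flight=D19: delay_min >= 10 → drop
flight=D20: delay_min >= 191 OR aircraft <> 'A321' → flag
flight=D22: delay_min >= 191 OR aircraft <> 'A321' → flag
flight=D35: delay_min >= 10 → drop
flight=D50: delay_min >= 10 → drop
flight=D62: delay_min >= 191 OR aircraft <> 'A321' → flag
flight=D74: delay_min >= 191 OR aircraft <> 'A321' → flag
flight=D79: delay_min >= 191 OR aircraft <> 'A321' → flag
flight=D82: delay_min >= 191 OR aircraft <> 'A321' → flag
flight=D88: delay_min >= 191 OR aircraft <> 'A321' → flag
flight=D97: delay_min >= 191 OR aircraft <> 'A321' → flag

flag, flag, drop, flag, flag, drop, drop, flag, flag, flag, flag, flag, flag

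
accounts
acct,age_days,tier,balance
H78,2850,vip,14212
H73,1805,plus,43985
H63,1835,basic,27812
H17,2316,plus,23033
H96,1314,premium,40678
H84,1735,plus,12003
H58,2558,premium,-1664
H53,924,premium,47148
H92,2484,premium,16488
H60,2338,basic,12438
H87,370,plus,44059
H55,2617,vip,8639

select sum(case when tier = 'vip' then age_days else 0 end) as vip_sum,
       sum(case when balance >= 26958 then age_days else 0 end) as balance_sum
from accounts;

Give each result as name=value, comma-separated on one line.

vip_sum=5467, balance_sum=6248

[vip_sum: tier = 'vip']
acct=H78: ✓ → 2850
acct=H73: ✗
acct=H63: ✗
acct=H17: ✗
acct=H96: ✗
acct=H84: ✗
acct=H58: ✗
acct=H53: ✗
acct=H92: ✗
acct=H60: ✗
acct=H87: ✗
acct=H55: ✓ → 2617
vip_sum = 2850 + 2617 = 5467
—
[balance_sum: balance >= 26958]
acct=H78: ✗
acct=H73: ✓ → 1805
acct=H63: ✓ → 1835
acct=H17: ✗
acct=H96: ✓ → 1314
acct=H84: ✗
acct=H58: ✗
acct=H53: ✓ → 924
acct=H92: ✗
acct=H60: ✗
acct=H87: ✓ → 370
acct=H55: ✗
balance_sum = 1805 + 1835 + 1314 + 924 + 370 = 6248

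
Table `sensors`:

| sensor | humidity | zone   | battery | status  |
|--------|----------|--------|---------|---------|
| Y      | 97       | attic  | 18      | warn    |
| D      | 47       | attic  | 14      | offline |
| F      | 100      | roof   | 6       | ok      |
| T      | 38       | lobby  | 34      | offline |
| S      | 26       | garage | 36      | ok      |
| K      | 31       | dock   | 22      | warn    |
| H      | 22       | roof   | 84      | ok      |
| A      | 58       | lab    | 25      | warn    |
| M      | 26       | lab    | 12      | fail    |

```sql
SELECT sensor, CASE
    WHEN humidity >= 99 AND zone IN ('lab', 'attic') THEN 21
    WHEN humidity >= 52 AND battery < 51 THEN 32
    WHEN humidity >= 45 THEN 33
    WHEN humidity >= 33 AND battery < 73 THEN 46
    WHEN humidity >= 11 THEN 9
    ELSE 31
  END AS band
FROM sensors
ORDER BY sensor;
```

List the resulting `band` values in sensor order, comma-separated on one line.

sensor=A: humidity >= 52 AND battery < 51 → 32
sensor=D: humidity >= 45 → 33
sensor=F: humidity >= 52 AND battery < 51 → 32
sensor=H: humidity >= 11 → 9
sensor=K: humidity >= 11 → 9
sensor=M: humidity >= 11 → 9
sensor=S: humidity >= 11 → 9
sensor=T: humidity >= 33 AND battery < 73 → 46
sensor=Y: humidity >= 52 AND battery < 51 → 32

32, 33, 32, 9, 9, 9, 9, 46, 32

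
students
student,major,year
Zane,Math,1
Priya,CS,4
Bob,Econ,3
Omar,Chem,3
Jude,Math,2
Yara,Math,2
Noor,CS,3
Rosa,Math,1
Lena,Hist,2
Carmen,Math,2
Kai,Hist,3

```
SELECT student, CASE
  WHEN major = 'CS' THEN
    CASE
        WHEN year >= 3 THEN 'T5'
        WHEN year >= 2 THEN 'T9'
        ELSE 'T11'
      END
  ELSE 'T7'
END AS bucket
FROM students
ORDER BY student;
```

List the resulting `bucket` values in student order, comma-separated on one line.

T7, T7, T7, T7, T7, T5, T7, T5, T7, T7, T7

student=Bob: major='Econ' → outer ELSE → T7
student=Carmen: major='Math' → outer ELSE → T7
student=Jude: major='Math' → outer ELSE → T7
student=Kai: major='Hist' → outer ELSE → T7
student=Lena: major='Hist' → outer ELSE → T7
student=Noor: major='CS' → inner[year >= 3] → T5
student=Omar: major='Chem' → outer ELSE → T7
student=Priya: major='CS' → inner[year >= 3] → T5
student=Rosa: major='Math' → outer ELSE → T7
student=Yara: major='Math' → outer ELSE → T7
student=Zane: major='Math' → outer ELSE → T7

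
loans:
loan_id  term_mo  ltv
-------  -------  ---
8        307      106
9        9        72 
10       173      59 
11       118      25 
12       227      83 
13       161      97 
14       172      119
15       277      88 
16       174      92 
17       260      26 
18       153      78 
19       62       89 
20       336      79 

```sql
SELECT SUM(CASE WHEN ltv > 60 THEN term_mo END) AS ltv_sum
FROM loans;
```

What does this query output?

1878

loan_id=8: ✓ → 307
loan_id=9: ✓ → 9
loan_id=10: ✗
loan_id=11: ✗
loan_id=12: ✓ → 227
loan_id=13: ✓ → 161
loan_id=14: ✓ → 172
loan_id=15: ✓ → 277
loan_id=16: ✓ → 174
loan_id=17: ✗
loan_id=18: ✓ → 153
loan_id=19: ✓ → 62
loan_id=20: ✓ → 336
ltv_sum = 307 + 9 + 227 + 161 + 172 + 277 + 174 + 153 + 62 + 336 = 1878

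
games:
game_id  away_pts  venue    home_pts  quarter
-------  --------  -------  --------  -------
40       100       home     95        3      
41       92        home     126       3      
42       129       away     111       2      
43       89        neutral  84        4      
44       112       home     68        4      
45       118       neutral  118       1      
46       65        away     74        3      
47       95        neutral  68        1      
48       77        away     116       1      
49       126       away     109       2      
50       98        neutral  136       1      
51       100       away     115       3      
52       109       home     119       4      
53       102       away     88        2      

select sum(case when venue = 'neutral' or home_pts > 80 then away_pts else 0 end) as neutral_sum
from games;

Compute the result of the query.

1235

game_id=40: ✓ → 100
game_id=41: ✓ → 92
game_id=42: ✓ → 129
game_id=43: ✓ → 89
game_id=44: ✗
game_id=45: ✓ → 118
game_id=46: ✗
game_id=47: ✓ → 95
game_id=48: ✓ → 77
game_id=49: ✓ → 126
game_id=50: ✓ → 98
game_id=51: ✓ → 100
game_id=52: ✓ → 109
game_id=53: ✓ → 102
neutral_sum = 100 + 92 + 129 + 89 + 118 + 95 + 77 + 126 + 98 + 100 + 109 + 102 = 1235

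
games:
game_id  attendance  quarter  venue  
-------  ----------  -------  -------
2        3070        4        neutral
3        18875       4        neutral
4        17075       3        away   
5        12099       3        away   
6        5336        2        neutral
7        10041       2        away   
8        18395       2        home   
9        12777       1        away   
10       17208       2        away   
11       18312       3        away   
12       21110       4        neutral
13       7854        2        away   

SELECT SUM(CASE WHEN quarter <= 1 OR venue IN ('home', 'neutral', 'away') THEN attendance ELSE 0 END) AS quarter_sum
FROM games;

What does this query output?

game_id=2: ✓ → 3070
game_id=3: ✓ → 18875
game_id=4: ✓ → 17075
game_id=5: ✓ → 12099
game_id=6: ✓ → 5336
game_id=7: ✓ → 10041
game_id=8: ✓ → 18395
game_id=9: ✓ → 12777
game_id=10: ✓ → 17208
game_id=11: ✓ → 18312
game_id=12: ✓ → 21110
game_id=13: ✓ → 7854
quarter_sum = 3070 + 18875 + 17075 + 12099 + 5336 + 10041 + 18395 + 12777 + 17208 + 18312 + 21110 + 7854 = 162152

162152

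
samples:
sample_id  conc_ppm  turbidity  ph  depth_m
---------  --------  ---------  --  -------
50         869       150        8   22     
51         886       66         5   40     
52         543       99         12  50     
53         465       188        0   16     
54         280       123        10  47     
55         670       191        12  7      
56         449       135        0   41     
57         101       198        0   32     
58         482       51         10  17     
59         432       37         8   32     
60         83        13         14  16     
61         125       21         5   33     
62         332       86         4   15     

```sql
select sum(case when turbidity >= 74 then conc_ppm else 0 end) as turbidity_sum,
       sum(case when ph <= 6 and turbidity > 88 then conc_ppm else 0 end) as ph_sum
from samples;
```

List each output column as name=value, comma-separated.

[turbidity_sum: turbidity >= 74]
sample_id=50: ✓ → 869
sample_id=51: ✗
sample_id=52: ✓ → 543
sample_id=53: ✓ → 465
sample_id=54: ✓ → 280
sample_id=55: ✓ → 670
sample_id=56: ✓ → 449
sample_id=57: ✓ → 101
sample_id=58: ✗
sample_id=59: ✗
sample_id=60: ✗
sample_id=61: ✗
sample_id=62: ✓ → 332
turbidity_sum = 869 + 543 + 465 + 280 + 670 + 449 + 101 + 332 = 3709
—
[ph_sum: ph <= 6 and turbidity > 88]
sample_id=50: ✗
sample_id=51: ✗
sample_id=52: ✗
sample_id=53: ✓ → 465
sample_id=54: ✗
sample_id=55: ✗
sample_id=56: ✓ → 449
sample_id=57: ✓ → 101
sample_id=58: ✗
sample_id=59: ✗
sample_id=60: ✗
sample_id=61: ✗
sample_id=62: ✗
ph_sum = 465 + 449 + 101 = 1015

turbidity_sum=3709, ph_sum=1015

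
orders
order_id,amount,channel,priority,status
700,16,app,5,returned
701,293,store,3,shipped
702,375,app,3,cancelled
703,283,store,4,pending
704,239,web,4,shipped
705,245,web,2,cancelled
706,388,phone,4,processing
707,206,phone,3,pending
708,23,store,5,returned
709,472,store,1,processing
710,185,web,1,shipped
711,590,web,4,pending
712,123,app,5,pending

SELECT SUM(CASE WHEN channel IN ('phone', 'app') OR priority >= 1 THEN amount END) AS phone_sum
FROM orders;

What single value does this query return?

order_id=700: ✓ → 16
order_id=701: ✓ → 293
order_id=702: ✓ → 375
order_id=703: ✓ → 283
order_id=704: ✓ → 239
order_id=705: ✓ → 245
order_id=706: ✓ → 388
order_id=707: ✓ → 206
order_id=708: ✓ → 23
order_id=709: ✓ → 472
order_id=710: ✓ → 185
order_id=711: ✓ → 590
order_id=712: ✓ → 123
phone_sum = 16 + 293 + 375 + 283 + 239 + 245 + 388 + 206 + 23 + 472 + 185 + 590 + 123 = 3438

3438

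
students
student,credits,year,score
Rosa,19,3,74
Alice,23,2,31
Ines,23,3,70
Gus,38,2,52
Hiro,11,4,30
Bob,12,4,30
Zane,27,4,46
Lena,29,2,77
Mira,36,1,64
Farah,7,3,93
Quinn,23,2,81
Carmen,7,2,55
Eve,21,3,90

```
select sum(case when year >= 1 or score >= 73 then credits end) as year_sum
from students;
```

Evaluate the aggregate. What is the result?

276

student=Rosa: ✓ → 19
student=Alice: ✓ → 23
student=Ines: ✓ → 23
student=Gus: ✓ → 38
student=Hiro: ✓ → 11
student=Bob: ✓ → 12
student=Zane: ✓ → 27
student=Lena: ✓ → 29
student=Mira: ✓ → 36
student=Farah: ✓ → 7
student=Quinn: ✓ → 23
student=Carmen: ✓ → 7
student=Eve: ✓ → 21
year_sum = 19 + 23 + 23 + 38 + 11 + 12 + 27 + 29 + 36 + 7 + 23 + 7 + 21 = 276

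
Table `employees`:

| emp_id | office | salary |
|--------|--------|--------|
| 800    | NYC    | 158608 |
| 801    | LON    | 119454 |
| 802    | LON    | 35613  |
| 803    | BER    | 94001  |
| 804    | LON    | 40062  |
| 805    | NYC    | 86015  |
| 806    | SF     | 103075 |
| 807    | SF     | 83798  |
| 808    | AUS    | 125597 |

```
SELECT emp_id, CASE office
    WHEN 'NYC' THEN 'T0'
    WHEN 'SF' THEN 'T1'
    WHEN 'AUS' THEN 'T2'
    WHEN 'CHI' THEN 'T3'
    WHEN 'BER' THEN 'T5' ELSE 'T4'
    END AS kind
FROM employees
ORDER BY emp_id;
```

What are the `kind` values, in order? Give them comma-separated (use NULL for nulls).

emp_id=800: office='NYC' → T0
emp_id=801: ELSE → T4
emp_id=802: ELSE → T4
emp_id=803: office='BER' → T5
emp_id=804: ELSE → T4
emp_id=805: office='NYC' → T0
emp_id=806: office='SF' → T1
emp_id=807: office='SF' → T1
emp_id=808: office='AUS' → T2

T0, T4, T4, T5, T4, T0, T1, T1, T2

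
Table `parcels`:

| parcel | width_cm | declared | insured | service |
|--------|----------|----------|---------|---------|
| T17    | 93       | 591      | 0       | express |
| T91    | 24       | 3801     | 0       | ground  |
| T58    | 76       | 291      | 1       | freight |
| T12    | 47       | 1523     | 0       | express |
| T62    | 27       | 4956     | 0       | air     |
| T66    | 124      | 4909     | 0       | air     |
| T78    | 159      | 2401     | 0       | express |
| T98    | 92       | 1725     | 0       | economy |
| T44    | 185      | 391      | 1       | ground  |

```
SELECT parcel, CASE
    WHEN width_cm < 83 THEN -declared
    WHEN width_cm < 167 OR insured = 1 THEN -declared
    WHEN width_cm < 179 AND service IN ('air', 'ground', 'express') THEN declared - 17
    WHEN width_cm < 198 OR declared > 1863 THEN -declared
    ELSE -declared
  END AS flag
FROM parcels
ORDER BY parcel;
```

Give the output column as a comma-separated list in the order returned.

parcel=T12: width_cm < 83 → -1523
parcel=T17: width_cm < 167 OR insured = 1 → -591
parcel=T44: width_cm < 167 OR insured = 1 → -391
parcel=T58: width_cm < 83 → -291
parcel=T62: width_cm < 83 → -4956
parcel=T66: width_cm < 167 OR insured = 1 → -4909
parcel=T78: width_cm < 167 OR insured = 1 → -2401
parcel=T91: width_cm < 83 → -3801
parcel=T98: width_cm < 167 OR insured = 1 → -1725

-1523, -591, -391, -291, -4956, -4909, -2401, -3801, -1725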